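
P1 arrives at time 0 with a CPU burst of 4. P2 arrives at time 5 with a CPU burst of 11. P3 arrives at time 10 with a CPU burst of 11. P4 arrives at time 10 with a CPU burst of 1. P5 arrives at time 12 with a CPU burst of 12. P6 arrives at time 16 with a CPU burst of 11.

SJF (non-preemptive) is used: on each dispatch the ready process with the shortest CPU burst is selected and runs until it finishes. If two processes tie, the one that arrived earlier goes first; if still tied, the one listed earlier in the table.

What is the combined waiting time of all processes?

Timeline: | P1 0-4 | idle 4-5 | P2 5-16 | P4 16-17 | P3 17-28 | P6 28-39 | P5 39-51 |
Completion: P1=4  P2=16  P3=28  P4=17  P5=51  P6=39
Waiting = turnaround − burst: P1=0, P2=0, P3=7, P4=6, P5=27, P6=12
Total waiting = 0 + 0 + 7 + 6 + 27 + 12 = 52

52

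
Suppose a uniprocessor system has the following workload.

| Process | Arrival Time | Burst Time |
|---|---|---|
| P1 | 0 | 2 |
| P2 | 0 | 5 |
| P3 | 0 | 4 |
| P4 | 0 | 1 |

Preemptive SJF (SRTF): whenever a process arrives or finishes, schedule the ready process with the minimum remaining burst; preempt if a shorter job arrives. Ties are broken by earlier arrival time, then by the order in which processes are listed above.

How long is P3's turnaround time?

Gantt: | P4 0-1 | P1 1-3 | P3 3-7 | P2 7-12 |
Completion: P1=3  P2=12  P3=7  P4=1
Turnaround (C−A): P1=3  P2=12  P3=7  P4=1
Turnaround(P3) = completion − arrival = 7 − 0 = 7

7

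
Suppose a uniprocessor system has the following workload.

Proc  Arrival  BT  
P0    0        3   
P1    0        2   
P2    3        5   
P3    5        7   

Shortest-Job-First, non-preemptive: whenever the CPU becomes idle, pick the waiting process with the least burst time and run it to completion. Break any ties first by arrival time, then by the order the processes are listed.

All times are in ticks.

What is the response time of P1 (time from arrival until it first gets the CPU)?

0

Timeline: | P1 0-2 | P0 2-5 | P2 5-10 | P3 10-17 |
Completion: P0=5  P1=2  P2=10  P3=17
Turnaround (C−A): P0=5  P1=2  P2=7  P3=12
Response(P1) = first start − arrival = 0 − 0 = 0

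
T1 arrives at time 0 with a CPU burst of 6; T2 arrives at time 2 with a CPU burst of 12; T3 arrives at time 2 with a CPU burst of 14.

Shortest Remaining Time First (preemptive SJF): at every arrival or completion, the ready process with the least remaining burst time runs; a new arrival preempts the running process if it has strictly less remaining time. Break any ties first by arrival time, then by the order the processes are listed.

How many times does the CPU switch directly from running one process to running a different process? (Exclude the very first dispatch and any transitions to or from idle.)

2

Timeline: | T1 0-6 | T2 6-18 | T3 18-32 |
Completion: T1=6  T2=18  T3=32
Turnaround (C−A): T1=6  T2=16  T3=30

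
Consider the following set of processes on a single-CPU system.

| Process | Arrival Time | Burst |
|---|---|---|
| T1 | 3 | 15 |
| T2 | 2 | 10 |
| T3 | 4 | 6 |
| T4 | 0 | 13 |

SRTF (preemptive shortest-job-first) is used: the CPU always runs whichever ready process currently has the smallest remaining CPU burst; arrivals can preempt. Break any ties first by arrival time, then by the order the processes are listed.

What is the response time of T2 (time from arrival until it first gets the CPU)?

Timeline: | T4 0-2 | T2 2-4 | T3 4-10 | T2 10-18 | T4 18-29 | T1 29-44 |
Completion: T1=44  T2=18  T3=10  T4=29
Turnaround (C−A): T1=41  T2=16  T3=6  T4=29
Response(T2) = first start − arrival = 2 − 2 = 0

0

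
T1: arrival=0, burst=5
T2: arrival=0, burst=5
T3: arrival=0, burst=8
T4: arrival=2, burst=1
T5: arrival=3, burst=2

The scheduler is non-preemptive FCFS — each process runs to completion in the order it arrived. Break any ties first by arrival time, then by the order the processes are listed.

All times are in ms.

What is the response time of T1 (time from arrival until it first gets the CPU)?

Timeline: | T1 0-5 | T2 5-10 | T3 10-18 | T4 18-19 | T5 19-21 |
Completion: T1=5  T2=10  T3=18  T4=19  T5=21
Turnaround (C−A): T1=5  T2=10  T3=18  T4=17  T5=18
Response(T1) = first start − arrival = 0 − 0 = 0

0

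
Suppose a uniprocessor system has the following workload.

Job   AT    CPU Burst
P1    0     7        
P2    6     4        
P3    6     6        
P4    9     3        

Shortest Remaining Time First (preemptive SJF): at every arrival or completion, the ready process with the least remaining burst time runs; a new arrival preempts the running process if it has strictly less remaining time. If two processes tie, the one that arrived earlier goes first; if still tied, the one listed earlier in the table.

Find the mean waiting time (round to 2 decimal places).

Gantt: | P1 0-7 | P2 7-11 | P4 11-14 | P3 14-20 |
Completion: P1=7  P2=11  P3=20  P4=14
Turnaround (C−A): P1=7  P2=5  P3=14  P4=5
Waiting times: P1=0, P2=1, P3=8, P4=2
Average waiting = (0+1+8+2) / 4 = 11/4 = 2.75

2.75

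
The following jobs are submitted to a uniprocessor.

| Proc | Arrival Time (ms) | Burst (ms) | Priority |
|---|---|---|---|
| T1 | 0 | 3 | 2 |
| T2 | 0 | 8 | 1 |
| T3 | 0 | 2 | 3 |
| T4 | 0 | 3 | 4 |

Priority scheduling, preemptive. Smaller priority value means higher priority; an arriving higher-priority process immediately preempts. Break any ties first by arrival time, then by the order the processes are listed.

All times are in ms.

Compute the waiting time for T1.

Gantt: | T2 0-8 | T1 8-11 | T3 11-13 | T4 13-16 |
Completion: T1=11  T2=8  T3=13  T4=16
Turnaround (C−A): T1=11  T2=8  T3=13  T4=16
Waiting(T1) = turnaround − burst = 11 − 3 = 8

8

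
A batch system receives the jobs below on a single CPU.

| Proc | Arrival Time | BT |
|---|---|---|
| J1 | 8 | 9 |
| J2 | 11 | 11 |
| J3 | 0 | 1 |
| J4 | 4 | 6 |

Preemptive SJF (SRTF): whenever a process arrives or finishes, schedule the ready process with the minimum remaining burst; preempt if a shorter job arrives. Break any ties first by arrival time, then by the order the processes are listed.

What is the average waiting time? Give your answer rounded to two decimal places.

2.50

Schedule: | J3 0-1 | idle 1-4 | J4 4-10 | J1 10-19 | J2 19-30 |
Completion: J1=19  J2=30  J3=1  J4=10
Turnaround (C−A): J1=11  J2=19  J3=1  J4=6
Waiting times: J1=2, J2=8, J3=0, J4=0
Average waiting = (2+8+0+0) / 4 = 10/4 = 2.50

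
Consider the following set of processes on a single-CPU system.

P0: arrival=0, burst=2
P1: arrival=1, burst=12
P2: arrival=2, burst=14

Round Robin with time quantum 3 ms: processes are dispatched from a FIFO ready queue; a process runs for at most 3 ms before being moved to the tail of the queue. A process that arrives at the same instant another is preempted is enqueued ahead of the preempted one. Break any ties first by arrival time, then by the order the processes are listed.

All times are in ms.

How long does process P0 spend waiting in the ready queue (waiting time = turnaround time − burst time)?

Timeline: | P0 0-2 | P1 2-5 | P2 5-8 | P1 8-11 | P2 11-14 | P1 14-17 | P2 17-20 | P1 20-23 | P2 23-28 |
Completion: P0=2  P1=23  P2=28
Turnaround (C−A): P0=2  P1=22  P2=26
Waiting(P0) = turnaround − burst = 2 − 2 = 0

0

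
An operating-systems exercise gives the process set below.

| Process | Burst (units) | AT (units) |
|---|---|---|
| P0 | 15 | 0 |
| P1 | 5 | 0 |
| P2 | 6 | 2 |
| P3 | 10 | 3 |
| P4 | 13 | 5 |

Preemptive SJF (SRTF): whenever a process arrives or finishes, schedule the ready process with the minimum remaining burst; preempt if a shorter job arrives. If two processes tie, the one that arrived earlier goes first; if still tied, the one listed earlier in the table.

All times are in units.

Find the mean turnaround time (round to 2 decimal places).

Gantt: | P1 0-5 | P2 5-11 | P3 11-21 | P4 21-34 | P0 34-49 |
Completion: P0=49  P1=5  P2=11  P3=21  P4=34
Turnaround (C−A): P0=49  P1=5  P2=9  P3=18  P4=29
Turnaround times: P0=49, P1=5, P2=9, P3=18, P4=29
Average turnaround = (49+5+9+18+29) / 5 = 110/5 = 22.00

22.00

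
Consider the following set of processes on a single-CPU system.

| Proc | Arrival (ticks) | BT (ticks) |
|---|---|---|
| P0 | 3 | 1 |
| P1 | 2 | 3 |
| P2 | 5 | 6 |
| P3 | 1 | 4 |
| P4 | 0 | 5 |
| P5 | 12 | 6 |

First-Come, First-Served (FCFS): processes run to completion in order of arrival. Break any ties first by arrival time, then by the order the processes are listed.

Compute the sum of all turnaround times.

Gantt: | P4 0-5 | P3 5-9 | P1 9-12 | P0 12-13 | P2 13-19 | P5 19-25 |
Completion: P0=13  P1=12  P2=19  P3=9  P4=5  P5=25
Turnaround = completion − arrival: P0=10, P1=10, P2=14, P3=8, P4=5, P5=13
Total turnaround = 10 + 10 + 14 + 8 + 5 + 13 = 60

60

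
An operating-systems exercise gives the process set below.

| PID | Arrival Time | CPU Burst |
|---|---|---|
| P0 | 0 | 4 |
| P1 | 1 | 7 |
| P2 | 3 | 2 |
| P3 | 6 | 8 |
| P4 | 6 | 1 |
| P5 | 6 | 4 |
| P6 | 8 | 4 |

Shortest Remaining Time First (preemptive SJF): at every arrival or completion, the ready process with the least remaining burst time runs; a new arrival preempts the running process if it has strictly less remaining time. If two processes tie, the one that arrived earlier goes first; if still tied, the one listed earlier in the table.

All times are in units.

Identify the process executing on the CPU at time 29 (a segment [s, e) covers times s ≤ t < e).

Gantt: | P0 0-4 | P2 4-6 | P4 6-7 | P5 7-11 | P6 11-15 | P1 15-22 | P3 22-30 |
Completion: P0=4  P1=22  P2=6  P3=30  P4=7  P5=11  P6=15
Turnaround (C−A): P0=4  P1=21  P2=3  P3=24  P4=1  P5=5  P6=7

P3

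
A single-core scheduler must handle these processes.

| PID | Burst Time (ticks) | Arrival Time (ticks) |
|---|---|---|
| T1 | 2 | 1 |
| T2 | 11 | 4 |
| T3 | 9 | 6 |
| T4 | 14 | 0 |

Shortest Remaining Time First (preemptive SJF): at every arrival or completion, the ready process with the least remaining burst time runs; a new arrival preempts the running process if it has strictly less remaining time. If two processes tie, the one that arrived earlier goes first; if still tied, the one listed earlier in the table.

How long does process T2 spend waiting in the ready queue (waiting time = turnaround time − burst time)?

0

Gantt: | T4 0-1 | T1 1-3 | T4 3-4 | T2 4-15 | T3 15-24 | T4 24-36 |
Completion: T1=3  T2=15  T3=24  T4=36
Turnaround (C−A): T1=2  T2=11  T3=18  T4=36
Waiting(T2) = turnaround − burst = 11 − 11 = 0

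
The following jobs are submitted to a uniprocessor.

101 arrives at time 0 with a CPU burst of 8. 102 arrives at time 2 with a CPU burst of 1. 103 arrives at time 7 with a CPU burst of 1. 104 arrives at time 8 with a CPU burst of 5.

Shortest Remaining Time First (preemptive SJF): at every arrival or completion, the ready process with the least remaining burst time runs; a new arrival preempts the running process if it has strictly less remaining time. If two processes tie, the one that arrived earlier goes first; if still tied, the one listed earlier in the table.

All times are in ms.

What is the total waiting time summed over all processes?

4

Schedule: | 101 0-2 | 102 2-3 | 101 3-7 | 103 7-8 | 101 8-10 | 104 10-15 |
Completion: 101=10  102=3  103=8  104=15
Turnaround (C−A): 101=10  102=1  103=1  104=7
Waiting = turnaround − burst: 101=2, 102=0, 103=0, 104=2
Total waiting = 2 + 0 + 0 + 2 = 4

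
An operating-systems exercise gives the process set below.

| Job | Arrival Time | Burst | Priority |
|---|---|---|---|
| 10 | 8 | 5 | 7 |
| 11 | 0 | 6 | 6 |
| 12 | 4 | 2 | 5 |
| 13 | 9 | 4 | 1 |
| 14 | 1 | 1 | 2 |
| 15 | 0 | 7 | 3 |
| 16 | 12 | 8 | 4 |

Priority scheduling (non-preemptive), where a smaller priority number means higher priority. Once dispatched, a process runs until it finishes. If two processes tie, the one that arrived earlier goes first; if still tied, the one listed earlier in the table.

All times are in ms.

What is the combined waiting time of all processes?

Schedule: | 15 0-7 | 14 7-8 | 12 8-10 | 13 10-14 | 16 14-22 | 11 22-28 | 10 28-33 |
Completion: 10=33  11=28  12=10  13=14  14=8  15=7  16=22
Turnaround (C−A): 10=25  11=28  12=6  13=5  14=7  15=7  16=10
Waiting = turnaround − burst: 10=20, 11=22, 12=4, 13=1, 14=6, 15=0, 16=2
Total waiting = 20 + 22 + 4 + 1 + 6 + 0 + 2 = 55

55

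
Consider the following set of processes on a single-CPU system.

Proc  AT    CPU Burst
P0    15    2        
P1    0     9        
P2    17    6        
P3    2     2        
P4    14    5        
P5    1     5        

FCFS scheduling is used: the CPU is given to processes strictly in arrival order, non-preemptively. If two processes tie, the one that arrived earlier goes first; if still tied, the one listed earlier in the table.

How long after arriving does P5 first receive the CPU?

Gantt: | P1 0-9 | P5 9-14 | P3 14-16 | P4 16-21 | P0 21-23 | P2 23-29 |
Completion: P0=23  P1=9  P2=29  P3=16  P4=21  P5=14
Response(P5) = first start − arrival = 9 − 1 = 8

8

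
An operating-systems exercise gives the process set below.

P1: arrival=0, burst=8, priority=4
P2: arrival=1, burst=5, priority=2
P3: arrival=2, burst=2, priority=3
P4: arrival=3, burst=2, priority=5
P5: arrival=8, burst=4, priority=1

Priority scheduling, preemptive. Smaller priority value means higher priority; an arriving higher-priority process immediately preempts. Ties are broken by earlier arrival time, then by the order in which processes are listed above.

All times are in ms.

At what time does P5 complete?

Gantt: | P1 0-1 | P2 1-6 | P3 6-8 | P5 8-12 | P1 12-19 | P4 19-21 |
Completion: P1=19  P2=6  P3=8  P4=21  P5=12

12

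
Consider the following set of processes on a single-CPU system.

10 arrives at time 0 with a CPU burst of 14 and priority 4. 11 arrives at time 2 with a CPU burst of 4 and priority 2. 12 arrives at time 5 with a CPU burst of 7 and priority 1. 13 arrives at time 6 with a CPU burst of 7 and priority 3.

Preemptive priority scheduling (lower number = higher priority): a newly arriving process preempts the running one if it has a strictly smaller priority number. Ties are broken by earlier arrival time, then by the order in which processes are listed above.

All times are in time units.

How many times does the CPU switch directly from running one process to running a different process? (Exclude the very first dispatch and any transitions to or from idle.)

5

Schedule: | 10 0-2 | 11 2-5 | 12 5-12 | 11 12-13 | 13 13-20 | 10 20-32 |
Completion: 10=32  11=13  12=12  13=20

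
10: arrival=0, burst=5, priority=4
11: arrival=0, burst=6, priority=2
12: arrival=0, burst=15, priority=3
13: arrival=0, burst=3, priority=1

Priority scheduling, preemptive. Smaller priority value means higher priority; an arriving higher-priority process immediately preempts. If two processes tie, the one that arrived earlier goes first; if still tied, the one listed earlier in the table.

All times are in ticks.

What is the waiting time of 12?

9

Gantt: | 13 0-3 | 11 3-9 | 12 9-24 | 10 24-29 |
Completion: 10=29  11=9  12=24  13=3
Turnaround (C−A): 10=29  11=9  12=24  13=3
Waiting(12) = turnaround − burst = 24 − 15 = 9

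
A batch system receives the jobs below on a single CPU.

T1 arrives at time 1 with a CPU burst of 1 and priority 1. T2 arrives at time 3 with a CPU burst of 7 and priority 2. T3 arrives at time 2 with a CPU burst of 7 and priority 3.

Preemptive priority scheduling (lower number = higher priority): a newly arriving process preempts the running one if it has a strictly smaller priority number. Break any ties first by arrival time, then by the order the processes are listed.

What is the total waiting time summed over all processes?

7

Gantt: | idle 0-1 | T1 1-2 | T3 2-3 | T2 3-10 | T3 10-16 |
Completion: T1=2  T2=10  T3=16
Turnaround (C−A): T1=1  T2=7  T3=14
Waiting = turnaround − burst: T1=0, T2=0, T3=7
Total waiting = 0 + 0 + 7 = 7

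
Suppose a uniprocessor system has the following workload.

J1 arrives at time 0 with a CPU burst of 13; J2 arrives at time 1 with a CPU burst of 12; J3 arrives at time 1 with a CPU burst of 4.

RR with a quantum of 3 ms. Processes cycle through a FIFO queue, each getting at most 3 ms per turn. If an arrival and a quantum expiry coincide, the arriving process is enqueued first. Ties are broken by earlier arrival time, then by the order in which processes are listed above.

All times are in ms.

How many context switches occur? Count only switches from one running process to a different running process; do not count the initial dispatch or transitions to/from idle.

10

Schedule: | J1 0-3 | J2 3-6 | J3 6-9 | J1 9-12 | J2 12-15 | J3 15-16 | J1 16-19 | J2 19-22 | J1 22-25 | J2 25-28 | J1 28-29 |
Completion: J1=29  J2=28  J3=16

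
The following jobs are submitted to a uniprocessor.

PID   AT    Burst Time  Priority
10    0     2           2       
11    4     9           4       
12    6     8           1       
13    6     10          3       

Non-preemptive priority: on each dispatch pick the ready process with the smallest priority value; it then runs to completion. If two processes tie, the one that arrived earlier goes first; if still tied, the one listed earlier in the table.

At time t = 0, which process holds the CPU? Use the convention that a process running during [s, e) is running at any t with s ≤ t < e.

10

Gantt: | 10 0-2 | idle 2-4 | 11 4-13 | 12 13-21 | 13 21-31 |
Completion: 10=2  11=13  12=21  13=31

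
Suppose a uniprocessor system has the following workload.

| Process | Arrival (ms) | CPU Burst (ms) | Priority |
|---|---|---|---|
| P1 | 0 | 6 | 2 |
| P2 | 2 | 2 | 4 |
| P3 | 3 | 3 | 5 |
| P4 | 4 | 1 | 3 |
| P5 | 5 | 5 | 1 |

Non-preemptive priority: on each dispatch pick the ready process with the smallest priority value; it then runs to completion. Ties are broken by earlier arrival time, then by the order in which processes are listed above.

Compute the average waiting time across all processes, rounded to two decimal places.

5.80

Timeline: | P1 0-6 | P5 6-11 | P4 11-12 | P2 12-14 | P3 14-17 |
Completion: P1=6  P2=14  P3=17  P4=12  P5=11
Turnaround (C−A): P1=6  P2=12  P3=14  P4=8  P5=6
Waiting times: P1=0, P2=10, P3=11, P4=7, P5=1
Average waiting = (0+10+11+7+1) / 5 = 29/5 = 5.80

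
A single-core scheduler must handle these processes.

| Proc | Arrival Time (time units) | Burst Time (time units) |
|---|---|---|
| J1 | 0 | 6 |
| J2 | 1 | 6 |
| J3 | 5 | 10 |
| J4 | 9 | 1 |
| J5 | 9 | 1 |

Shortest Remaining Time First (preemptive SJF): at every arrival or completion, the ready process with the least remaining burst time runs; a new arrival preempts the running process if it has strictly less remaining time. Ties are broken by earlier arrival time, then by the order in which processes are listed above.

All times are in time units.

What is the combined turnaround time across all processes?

41

Schedule: | J1 0-6 | J2 6-9 | J4 9-10 | J5 10-11 | J2 11-14 | J3 14-24 |
Completion: J1=6  J2=14  J3=24  J4=10  J5=11
Turnaround = completion − arrival: J1=6, J2=13, J3=19, J4=1, J5=2
Total turnaround = 6 + 13 + 19 + 1 + 2 = 41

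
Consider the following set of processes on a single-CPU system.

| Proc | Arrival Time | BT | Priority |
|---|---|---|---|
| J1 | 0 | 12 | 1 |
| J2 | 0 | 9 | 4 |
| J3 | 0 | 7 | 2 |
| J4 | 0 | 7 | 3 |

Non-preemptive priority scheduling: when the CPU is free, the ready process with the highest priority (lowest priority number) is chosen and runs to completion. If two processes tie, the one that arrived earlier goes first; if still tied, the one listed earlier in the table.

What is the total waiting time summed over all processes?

57

Timeline: | J1 0-12 | J3 12-19 | J4 19-26 | J2 26-35 |
Completion: J1=12  J2=35  J3=19  J4=26
Waiting = turnaround − burst: J1=0, J2=26, J3=12, J4=19
Total waiting = 0 + 26 + 12 + 19 = 57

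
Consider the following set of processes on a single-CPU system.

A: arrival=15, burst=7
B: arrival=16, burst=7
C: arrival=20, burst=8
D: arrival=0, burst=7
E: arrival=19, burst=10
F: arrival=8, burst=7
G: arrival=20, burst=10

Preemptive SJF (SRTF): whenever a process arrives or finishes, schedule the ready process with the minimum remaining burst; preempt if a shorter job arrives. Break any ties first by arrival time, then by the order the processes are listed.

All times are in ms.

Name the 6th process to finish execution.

E

Schedule: | D 0-7 | idle 7-8 | F 8-15 | A 15-22 | B 22-29 | C 29-37 | E 37-47 | G 47-57 |
Completion: A=22  B=29  C=37  D=7  E=47  F=15  G=57
Finish order: D → F → A → B → C → E → G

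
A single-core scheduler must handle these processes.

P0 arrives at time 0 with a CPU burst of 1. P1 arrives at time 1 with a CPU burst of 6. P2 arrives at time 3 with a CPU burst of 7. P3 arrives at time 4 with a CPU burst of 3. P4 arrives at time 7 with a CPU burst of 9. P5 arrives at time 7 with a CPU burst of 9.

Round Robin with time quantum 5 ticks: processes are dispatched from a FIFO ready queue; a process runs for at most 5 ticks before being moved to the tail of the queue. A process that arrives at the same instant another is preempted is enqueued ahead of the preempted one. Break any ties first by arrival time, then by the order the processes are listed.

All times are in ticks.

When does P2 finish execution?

Gantt: | P0 0-1 | P1 1-6 | P2 6-11 | P3 11-14 | P1 14-15 | P4 15-20 | P5 20-25 | P2 25-27 | P4 27-31 | P5 31-35 |
Completion: P0=1  P1=15  P2=27  P3=14  P4=31  P5=35

27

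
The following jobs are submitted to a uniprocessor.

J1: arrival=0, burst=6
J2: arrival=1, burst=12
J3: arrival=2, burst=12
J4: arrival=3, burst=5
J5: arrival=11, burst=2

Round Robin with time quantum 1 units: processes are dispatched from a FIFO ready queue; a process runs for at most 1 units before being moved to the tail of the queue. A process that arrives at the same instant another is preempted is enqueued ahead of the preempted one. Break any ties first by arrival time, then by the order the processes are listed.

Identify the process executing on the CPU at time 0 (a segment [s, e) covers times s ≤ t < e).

Timeline: | J1 0-1 | J2 1-2 | J1 2-3 | J3 3-4 | J2 4-5 | J4 5-6 | J1 6-7 | J3 7-8 | J2 8-9 | J4 9-10 | J1 10-11 | J3 11-12 | J2 12-13 | J4 13-14 | J5 14-15 | J1 15-16 | J3 16-17 | J2 17-18 | J4 18-19 | J5 19-20 | J1 20-21 | J3 21-22 | J2 22-23 | J4 23-24 | J3 24-25 | J2 25-26 | J3 26-27 | J2 27-28 | J3 28-29 | J2 29-30 | J3 30-31 | J2 31-32 | J3 32-33 | J2 33-34 | J3 34-35 | J2 35-36 | J3 36-37 |
Completion: J1=21  J2=36  J3=37  J4=24  J5=20

J1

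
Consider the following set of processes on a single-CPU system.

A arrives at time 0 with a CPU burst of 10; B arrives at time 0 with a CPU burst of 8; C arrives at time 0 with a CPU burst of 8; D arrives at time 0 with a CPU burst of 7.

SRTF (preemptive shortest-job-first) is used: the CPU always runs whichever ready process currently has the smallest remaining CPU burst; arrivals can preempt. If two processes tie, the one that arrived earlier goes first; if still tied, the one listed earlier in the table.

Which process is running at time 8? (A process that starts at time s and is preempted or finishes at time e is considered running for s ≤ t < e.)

Schedule: | D 0-7 | B 7-15 | C 15-23 | A 23-33 |
Completion: A=33  B=15  C=23  D=7
Turnaround (C−A): A=33  B=15  C=23  D=7

B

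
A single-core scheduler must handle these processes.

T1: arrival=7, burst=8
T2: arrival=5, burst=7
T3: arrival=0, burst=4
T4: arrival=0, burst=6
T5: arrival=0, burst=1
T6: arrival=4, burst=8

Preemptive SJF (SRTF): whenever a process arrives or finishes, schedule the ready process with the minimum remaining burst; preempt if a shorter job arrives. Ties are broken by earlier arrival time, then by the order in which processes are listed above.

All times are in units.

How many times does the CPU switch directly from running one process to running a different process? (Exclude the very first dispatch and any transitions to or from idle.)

5

Timeline: | T5 0-1 | T3 1-5 | T4 5-11 | T2 11-18 | T6 18-26 | T1 26-34 |
Completion: T1=34  T2=18  T3=5  T4=11  T5=1  T6=26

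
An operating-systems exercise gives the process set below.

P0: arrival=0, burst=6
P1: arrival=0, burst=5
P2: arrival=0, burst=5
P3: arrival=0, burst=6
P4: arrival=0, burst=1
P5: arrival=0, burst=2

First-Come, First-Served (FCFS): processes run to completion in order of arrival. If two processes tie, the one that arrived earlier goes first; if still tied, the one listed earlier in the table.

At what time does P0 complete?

Gantt: | P0 0-6 | P1 6-11 | P2 11-16 | P3 16-22 | P4 22-23 | P5 23-25 |
Completion: P0=6  P1=11  P2=16  P3=22  P4=23  P5=25
Turnaround (C−A): P0=6  P1=11  P2=16  P3=22  P4=23  P5=25

6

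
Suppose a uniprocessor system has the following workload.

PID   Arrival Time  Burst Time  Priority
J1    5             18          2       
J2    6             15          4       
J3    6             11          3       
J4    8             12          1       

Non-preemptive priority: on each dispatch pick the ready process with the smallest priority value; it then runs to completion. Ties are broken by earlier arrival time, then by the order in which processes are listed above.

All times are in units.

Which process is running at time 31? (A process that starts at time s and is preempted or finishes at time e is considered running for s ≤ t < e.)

J4

Gantt: | idle 0-5 | J1 5-23 | J4 23-35 | J3 35-46 | J2 46-61 |
Completion: J1=23  J2=61  J3=46  J4=35
Turnaround (C−A): J1=18  J2=55  J3=40  J4=27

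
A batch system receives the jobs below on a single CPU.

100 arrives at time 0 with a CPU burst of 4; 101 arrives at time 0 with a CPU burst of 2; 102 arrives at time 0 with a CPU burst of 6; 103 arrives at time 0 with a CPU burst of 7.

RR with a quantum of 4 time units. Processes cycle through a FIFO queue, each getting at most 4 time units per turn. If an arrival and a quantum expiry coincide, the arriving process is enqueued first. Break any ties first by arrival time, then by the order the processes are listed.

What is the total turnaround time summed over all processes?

Schedule: | 100 0-4 | 101 4-6 | 102 6-10 | 103 10-14 | 102 14-16 | 103 16-19 |
Completion: 100=4  101=6  102=16  103=19
Turnaround = completion − arrival: 100=4, 101=6, 102=16, 103=19
Total turnaround = 4 + 6 + 16 + 19 = 45

45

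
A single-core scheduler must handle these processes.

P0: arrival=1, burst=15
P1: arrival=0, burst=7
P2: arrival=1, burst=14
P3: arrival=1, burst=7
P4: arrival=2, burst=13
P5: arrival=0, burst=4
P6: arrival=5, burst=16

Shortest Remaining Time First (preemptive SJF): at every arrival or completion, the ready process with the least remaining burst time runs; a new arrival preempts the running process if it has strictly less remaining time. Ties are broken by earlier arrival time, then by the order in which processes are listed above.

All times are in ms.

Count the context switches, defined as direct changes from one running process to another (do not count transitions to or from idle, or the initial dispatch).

6

Gantt: | P5 0-4 | P1 4-11 | P3 11-18 | P4 18-31 | P2 31-45 | P0 45-60 | P6 60-76 |
Completion: P0=60  P1=11  P2=45  P3=18  P4=31  P5=4  P6=76
Turnaround (C−A): P0=59  P1=11  P2=44  P3=17  P4=29  P5=4  P6=71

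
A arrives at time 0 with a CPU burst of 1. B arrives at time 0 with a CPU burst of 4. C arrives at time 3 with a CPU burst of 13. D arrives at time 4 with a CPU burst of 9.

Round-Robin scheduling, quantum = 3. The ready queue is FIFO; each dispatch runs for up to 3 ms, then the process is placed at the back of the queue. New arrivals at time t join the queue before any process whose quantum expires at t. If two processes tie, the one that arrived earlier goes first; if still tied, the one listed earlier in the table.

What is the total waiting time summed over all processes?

28

Schedule: | A 0-1 | B 1-4 | C 4-7 | D 7-10 | B 10-11 | C 11-14 | D 14-17 | C 17-20 | D 20-23 | C 23-27 |
Completion: A=1  B=11  C=27  D=23
Turnaround (C−A): A=1  B=11  C=24  D=19
Waiting = turnaround − burst: A=0, B=7, C=11, D=10
Total waiting = 0 + 7 + 11 + 10 = 28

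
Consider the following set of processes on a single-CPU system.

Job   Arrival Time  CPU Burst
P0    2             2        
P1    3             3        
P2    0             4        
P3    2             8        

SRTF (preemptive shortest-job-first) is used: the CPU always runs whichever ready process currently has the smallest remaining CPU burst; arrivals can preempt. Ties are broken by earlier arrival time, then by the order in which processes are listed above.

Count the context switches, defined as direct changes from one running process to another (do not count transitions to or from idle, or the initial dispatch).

3

Gantt: | P2 0-4 | P0 4-6 | P1 6-9 | P3 9-17 |
Completion: P0=6  P1=9  P2=4  P3=17
Turnaround (C−A): P0=4  P1=6  P2=4  P3=15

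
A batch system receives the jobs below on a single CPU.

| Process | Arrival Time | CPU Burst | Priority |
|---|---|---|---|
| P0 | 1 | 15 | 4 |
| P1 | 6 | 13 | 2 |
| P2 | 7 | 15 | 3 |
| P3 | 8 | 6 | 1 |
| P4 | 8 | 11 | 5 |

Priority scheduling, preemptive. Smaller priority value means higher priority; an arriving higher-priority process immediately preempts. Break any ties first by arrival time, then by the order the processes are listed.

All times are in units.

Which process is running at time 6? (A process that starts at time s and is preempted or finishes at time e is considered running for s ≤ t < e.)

P1

Timeline: | idle 0-1 | P0 1-6 | P1 6-8 | P3 8-14 | P1 14-25 | P2 25-40 | P0 40-50 | P4 50-61 |
Completion: P0=50  P1=25  P2=40  P3=14  P4=61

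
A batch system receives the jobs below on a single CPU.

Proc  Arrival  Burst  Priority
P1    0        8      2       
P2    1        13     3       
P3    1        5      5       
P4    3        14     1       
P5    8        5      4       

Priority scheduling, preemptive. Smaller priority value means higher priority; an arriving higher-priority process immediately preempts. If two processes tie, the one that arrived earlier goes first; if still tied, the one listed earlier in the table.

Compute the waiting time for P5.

Gantt: | P1 0-3 | P4 3-17 | P1 17-22 | P2 22-35 | P5 35-40 | P3 40-45 |
Completion: P1=22  P2=35  P3=45  P4=17  P5=40
Waiting(P5) = turnaround − burst = 32 − 5 = 27

27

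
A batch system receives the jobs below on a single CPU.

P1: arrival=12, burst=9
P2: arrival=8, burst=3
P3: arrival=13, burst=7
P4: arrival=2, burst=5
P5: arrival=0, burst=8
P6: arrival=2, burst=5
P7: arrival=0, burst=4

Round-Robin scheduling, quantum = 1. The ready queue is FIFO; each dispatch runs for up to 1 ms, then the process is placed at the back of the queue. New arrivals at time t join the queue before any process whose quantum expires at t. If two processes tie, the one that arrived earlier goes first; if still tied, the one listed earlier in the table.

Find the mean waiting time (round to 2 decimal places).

Timeline: | P5 0-1 | P7 1-2 | P5 2-3 | P4 3-4 | P6 4-5 | P7 5-6 | P5 6-7 | P4 7-8 | P6 8-9 | P7 9-10 | P5 10-11 | P2 11-12 | P4 12-13 | P6 13-14 | P7 14-15 | P5 15-16 | P1 16-17 | P2 17-18 | P3 18-19 | P4 19-20 | P6 20-21 | P5 21-22 | P1 22-23 | P2 23-24 | P3 24-25 | P4 25-26 | P6 26-27 | P5 27-28 | P1 28-29 | P3 29-30 | P5 30-31 | P1 31-32 | P3 32-33 | P1 33-34 | P3 34-35 | P1 35-36 | P3 36-37 | P1 37-38 | P3 38-39 | P1 39-41 |
Completion: P1=41  P2=24  P3=39  P4=26  P5=31  P6=27  P7=15
Waiting times: P1=20, P2=13, P3=19, P4=19, P5=23, P6=20, P7=11
Average waiting = (20+13+19+19+23+20+11) / 7 = 125/7 = 17.86

17.86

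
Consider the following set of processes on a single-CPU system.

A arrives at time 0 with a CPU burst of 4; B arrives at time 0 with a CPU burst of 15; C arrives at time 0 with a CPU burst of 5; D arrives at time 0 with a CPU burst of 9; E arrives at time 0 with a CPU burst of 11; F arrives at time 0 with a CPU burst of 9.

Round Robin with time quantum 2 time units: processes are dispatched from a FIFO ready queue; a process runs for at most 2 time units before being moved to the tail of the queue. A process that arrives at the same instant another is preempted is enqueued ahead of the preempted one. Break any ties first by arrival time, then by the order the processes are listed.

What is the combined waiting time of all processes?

Schedule: | A 0-2 | B 2-4 | C 4-6 | D 6-8 | E 8-10 | F 10-12 | A 12-14 | B 14-16 | C 16-18 | D 18-20 | E 20-22 | F 22-24 | B 24-26 | C 26-27 | D 27-29 | E 29-31 | F 31-33 | B 33-35 | D 35-37 | E 37-39 | F 39-41 | B 41-43 | D 43-44 | E 44-46 | F 46-47 | B 47-49 | E 49-50 | B 50-53 |
Completion: A=14  B=53  C=27  D=44  E=50  F=47
Turnaround (C−A): A=14  B=53  C=27  D=44  E=50  F=47
Waiting = turnaround − burst: A=10, B=38, C=22, D=35, E=39, F=38
Total waiting = 10 + 38 + 22 + 35 + 39 + 38 = 182

182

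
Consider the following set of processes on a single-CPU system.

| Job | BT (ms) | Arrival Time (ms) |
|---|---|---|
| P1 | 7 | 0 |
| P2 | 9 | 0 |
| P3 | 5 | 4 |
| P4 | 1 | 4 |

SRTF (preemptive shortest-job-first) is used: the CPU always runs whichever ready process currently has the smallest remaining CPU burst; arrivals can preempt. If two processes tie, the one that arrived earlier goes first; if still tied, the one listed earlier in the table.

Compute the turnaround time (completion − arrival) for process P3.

Schedule: | P1 0-4 | P4 4-5 | P1 5-8 | P3 8-13 | P2 13-22 |
Completion: P1=8  P2=22  P3=13  P4=5
Turnaround(P3) = completion − arrival = 13 − 4 = 9

9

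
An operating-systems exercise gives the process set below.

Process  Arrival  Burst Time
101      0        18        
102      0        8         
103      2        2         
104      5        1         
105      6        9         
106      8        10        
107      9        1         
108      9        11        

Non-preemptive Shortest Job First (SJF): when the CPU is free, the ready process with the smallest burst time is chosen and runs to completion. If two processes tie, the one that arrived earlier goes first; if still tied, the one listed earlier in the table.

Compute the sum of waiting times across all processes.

94

Timeline: | 102 0-8 | 104 8-9 | 107 9-10 | 103 10-12 | 105 12-21 | 106 21-31 | 108 31-42 | 101 42-60 |
Completion: 101=60  102=8  103=12  104=9  105=21  106=31  107=10  108=42
Waiting = turnaround − burst: 101=42, 102=0, 103=8, 104=3, 105=6, 106=13, 107=0, 108=22
Total waiting = 42 + 0 + 8 + 3 + 6 + 13 + 0 + 22 = 94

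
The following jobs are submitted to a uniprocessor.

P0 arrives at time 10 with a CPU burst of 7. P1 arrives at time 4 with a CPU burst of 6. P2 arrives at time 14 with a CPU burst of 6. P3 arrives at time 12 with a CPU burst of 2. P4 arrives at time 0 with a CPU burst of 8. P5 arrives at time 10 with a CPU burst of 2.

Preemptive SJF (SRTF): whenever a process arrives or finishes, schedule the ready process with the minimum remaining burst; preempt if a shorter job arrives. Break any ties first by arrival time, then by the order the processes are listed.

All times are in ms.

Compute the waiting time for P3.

0

Timeline: | P4 0-8 | P1 8-10 | P5 10-12 | P3 12-14 | P1 14-18 | P2 18-24 | P0 24-31 |
Completion: P0=31  P1=18  P2=24  P3=14  P4=8  P5=12
Turnaround (C−A): P0=21  P1=14  P2=10  P3=2  P4=8  P5=2
Waiting(P3) = turnaround − burst = 2 − 2 = 0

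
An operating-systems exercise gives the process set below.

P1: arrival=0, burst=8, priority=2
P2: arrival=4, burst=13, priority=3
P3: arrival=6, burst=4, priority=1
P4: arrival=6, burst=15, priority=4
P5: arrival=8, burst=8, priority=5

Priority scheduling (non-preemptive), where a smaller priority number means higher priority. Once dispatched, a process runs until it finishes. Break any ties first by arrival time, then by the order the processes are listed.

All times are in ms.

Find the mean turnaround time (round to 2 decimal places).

Timeline: | P1 0-8 | P3 8-12 | P2 12-25 | P4 25-40 | P5 40-48 |
Completion: P1=8  P2=25  P3=12  P4=40  P5=48
Turnaround (C−A): P1=8  P2=21  P3=6  P4=34  P5=40
Turnaround times: P1=8, P2=21, P3=6, P4=34, P5=40
Average turnaround = (8+21+6+34+40) / 5 = 109/5 = 21.80

21.80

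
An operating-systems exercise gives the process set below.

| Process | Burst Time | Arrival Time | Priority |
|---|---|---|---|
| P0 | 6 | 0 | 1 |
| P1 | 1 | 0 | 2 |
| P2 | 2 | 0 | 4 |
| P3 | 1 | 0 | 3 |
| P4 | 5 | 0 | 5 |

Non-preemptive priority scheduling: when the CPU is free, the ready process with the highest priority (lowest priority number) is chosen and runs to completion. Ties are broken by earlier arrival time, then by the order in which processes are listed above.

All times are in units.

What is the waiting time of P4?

Timeline: | P0 0-6 | P1 6-7 | P3 7-8 | P2 8-10 | P4 10-15 |
Completion: P0=6  P1=7  P2=10  P3=8  P4=15
Waiting(P4) = turnaround − burst = 15 − 5 = 10

10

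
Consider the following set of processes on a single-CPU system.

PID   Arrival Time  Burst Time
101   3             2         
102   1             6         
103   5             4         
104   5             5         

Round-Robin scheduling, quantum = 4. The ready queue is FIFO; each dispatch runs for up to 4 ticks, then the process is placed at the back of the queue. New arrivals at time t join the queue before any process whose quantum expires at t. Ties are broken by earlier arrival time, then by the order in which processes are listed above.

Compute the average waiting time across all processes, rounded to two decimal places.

Timeline: | idle 0-1 | 102 1-5 | 101 5-7 | 103 7-11 | 104 11-15 | 102 15-17 | 104 17-18 |
Completion: 101=7  102=17  103=11  104=18
Waiting times: 101=2, 102=10, 103=2, 104=8
Average waiting = (2+10+2+8) / 4 = 22/4 = 5.50

5.50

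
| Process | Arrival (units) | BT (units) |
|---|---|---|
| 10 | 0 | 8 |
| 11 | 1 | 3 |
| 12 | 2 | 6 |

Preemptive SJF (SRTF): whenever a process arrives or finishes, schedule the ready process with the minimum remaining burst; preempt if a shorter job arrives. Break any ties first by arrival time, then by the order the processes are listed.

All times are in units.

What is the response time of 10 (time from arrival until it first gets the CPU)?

0

Gantt: | 10 0-1 | 11 1-4 | 12 4-10 | 10 10-17 |
Completion: 10=17  11=4  12=10
Response(10) = first start − arrival = 0 − 0 = 0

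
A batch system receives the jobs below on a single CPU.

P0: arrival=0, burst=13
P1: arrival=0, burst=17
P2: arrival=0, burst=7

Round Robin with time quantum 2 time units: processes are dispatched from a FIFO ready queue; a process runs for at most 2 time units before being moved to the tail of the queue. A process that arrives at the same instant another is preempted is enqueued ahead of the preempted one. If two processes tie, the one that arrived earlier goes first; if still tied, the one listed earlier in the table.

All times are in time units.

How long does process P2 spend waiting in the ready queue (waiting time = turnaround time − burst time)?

Schedule: | P0 0-2 | P1 2-4 | P2 4-6 | P0 6-8 | P1 8-10 | P2 10-12 | P0 12-14 | P1 14-16 | P2 16-18 | P0 18-20 | P1 20-22 | P2 22-23 | P0 23-25 | P1 25-27 | P0 27-29 | P1 29-31 | P0 31-32 | P1 32-37 |
Completion: P0=32  P1=37  P2=23
Turnaround (C−A): P0=32  P1=37  P2=23
Waiting(P2) = turnaround − burst = 23 − 7 = 16

16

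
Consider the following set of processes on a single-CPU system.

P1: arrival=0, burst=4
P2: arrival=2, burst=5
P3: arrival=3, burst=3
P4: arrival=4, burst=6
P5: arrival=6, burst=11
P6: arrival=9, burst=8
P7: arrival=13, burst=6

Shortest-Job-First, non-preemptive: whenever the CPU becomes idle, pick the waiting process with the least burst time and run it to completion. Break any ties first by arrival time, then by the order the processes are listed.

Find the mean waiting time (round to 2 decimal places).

Schedule: | P1 0-4 | P3 4-7 | P2 7-12 | P4 12-18 | P7 18-24 | P6 24-32 | P5 32-43 |
Completion: P1=4  P2=12  P3=7  P4=18  P5=43  P6=32  P7=24
Turnaround (C−A): P1=4  P2=10  P3=4  P4=14  P5=37  P6=23  P7=11
Waiting times: P1=0, P2=5, P3=1, P4=8, P5=26, P6=15, P7=5
Average waiting = (0+5+1+8+26+15+5) / 7 = 60/7 = 8.57

8.57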